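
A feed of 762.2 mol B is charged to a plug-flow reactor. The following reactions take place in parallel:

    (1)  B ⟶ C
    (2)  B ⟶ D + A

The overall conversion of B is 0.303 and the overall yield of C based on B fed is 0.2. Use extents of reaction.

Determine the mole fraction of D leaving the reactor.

Yield of C: 1ξ₁ / 762.2 = 0.2 → ξ₁ = 152.4 mol.
Conversion of B: 1ξ₁ + 1ξ₂ = 0.303 × 762.2 = 230.9 → ξ₂ = 78.51 mol.
Outlet amounts (n = n₀ + Σ ν·ξ):
  B: 762.2 − 1(152.4) − 1(78.51) = 531.3
  C: 0 + 1(152.4) = 152.4
  D: 0 + 1(78.51) = 78.51
  A: 0 + 1(78.51) = 78.51
Total out = 840.7 mol; y_D = 78.51 / 840.7 = 0.09338.

0.0934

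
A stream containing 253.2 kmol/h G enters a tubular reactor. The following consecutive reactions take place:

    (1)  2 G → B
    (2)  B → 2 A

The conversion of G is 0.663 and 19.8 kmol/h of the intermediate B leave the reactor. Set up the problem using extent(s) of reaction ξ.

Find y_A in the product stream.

Conversion of G: G consumed = 2ξ₁ = 0.663 × 253.2 → ξ₁ = 83.94 kmol/h.
B balance: n_B = 0 + 1ξ₁ − 1ξ₂ = 19.8 → ξ₂ = (1·83.94 − 19.8)/1 = 64.14 kmol/h.
Outlet amounts (n = n₀ + Σ ν·ξ):
  G: 253.2 − 2(83.94) = 85.33
  B: 0 + 1(83.94) − 1(64.14) = 19.8
  A: 0 + 2(64.14) = 128.3
Total out = 233.4 kmol/h; y_A = 128.3 / 233.4 = 0.5496.

0.55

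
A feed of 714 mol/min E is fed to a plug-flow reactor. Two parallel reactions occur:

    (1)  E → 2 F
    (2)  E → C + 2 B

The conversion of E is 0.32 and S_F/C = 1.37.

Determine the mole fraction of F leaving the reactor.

0.172

Conversion of E: E consumed = 0.32 × 714 = 228.5 mol/min = 1ξ₁ + 1ξ₂.
Selectivity: 2ξ₁ / (1ξ₂) = 1.37 → ξ₁ = 0.685 ξ₂.
Substitute: (1·0.685 + 1) ξ₂ = 228.5 → ξ₂ = 135.6 mol/min, ξ₁ = 92.88 mol/min.
Outlet amounts (n = n₀ + Σ ν·ξ):
  E: 714 − 1(92.88) − 1(135.6) = 485.5
  F: 0 + 2(92.88) = 185.8
  C: 0 + 1(135.6) = 135.6
  B: 0 + 2(135.6) = 271.2
Total out = 1078 mol/min; y_F = 185.8 / 1078 = 0.1723.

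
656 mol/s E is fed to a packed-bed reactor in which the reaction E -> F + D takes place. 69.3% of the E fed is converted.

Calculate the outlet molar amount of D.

E reacted = 0.693 × 656 = 454.6 mol/s; ν_E = −1, so ξ = 454.6/1 = 454.6 mol/s.
Outlet amounts (n = n₀ + ν ξ):
  E: 656 − 1(454.6) = 201.4
  F: 0 + 1(454.6) = 454.6
  D: 0 + 1(454.6) = 454.6

455 mol/s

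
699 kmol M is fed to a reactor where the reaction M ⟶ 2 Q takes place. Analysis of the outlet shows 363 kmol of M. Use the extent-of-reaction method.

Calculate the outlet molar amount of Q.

For M: n = n₀ − 1ξ → 363 = 699 − 1ξ, giving ξ = 336 kmol.
Outlet amounts (n = n₀ + ν ξ):
  M: 699 − 1(336) = 363
  Q: 0 + 2(336) = 672

672 kmol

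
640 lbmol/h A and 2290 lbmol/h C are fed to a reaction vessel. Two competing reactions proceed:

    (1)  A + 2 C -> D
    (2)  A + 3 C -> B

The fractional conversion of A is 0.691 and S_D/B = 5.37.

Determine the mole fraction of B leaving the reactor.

Conversion of A: A consumed = 0.691 × 640 = 442.2 lbmol/h = 1ξ₁ + 1ξ₂.
Selectivity: 1ξ₁ / (1ξ₂) = 5.37 → ξ₁ = 5.37 ξ₂.
Substitute: (1·5.37 + 1) ξ₂ = 442.2 → ξ₂ = 69.43 lbmol/h, ξ₁ = 372.8 lbmol/h.
Outlet amounts (n = n₀ + Σ ν·ξ):
  A: 640 − 1(372.8) − 1(69.43) = 197.8
  C: 2290 − 2(372.8) − 3(69.43) = 1336
  D: 0 + 1(372.8) = 372.8
  B: 0 + 1(69.43) = 69.43
Total out = 1976 lbmol/h; y_B = 69.43 / 1976 = 0.03513.

0.0351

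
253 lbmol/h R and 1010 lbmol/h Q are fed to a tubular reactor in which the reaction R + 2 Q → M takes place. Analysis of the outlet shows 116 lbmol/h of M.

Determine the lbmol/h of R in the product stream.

For M: n = n₀ + 1ξ → 116 = 0 + 1ξ, giving ξ = 116 lbmol/h.
Outlet amounts (n = n₀ + ν ξ):
  R: 253 − 1(116) = 137
  Q: 1010 − 2(116) = 778
  M: 0 + 1(116) = 116

137 lbmol/h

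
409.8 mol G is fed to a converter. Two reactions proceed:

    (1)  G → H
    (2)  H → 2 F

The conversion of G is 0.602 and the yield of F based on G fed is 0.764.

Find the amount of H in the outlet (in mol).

Conversion of G: G consumed = 1ξ₁ = 0.602 × 409.8 → ξ₁ = 246.7 mol.
Yield of F: 2ξ₂ / 409.8 = 0.764 → ξ₂ = 156.5 mol.
Outlet amounts (n = n₀ + Σ ν·ξ):
  G: 409.8 − 1(246.7) = 163.1
  H: 0 + 1(246.7) − 1(156.5) = 90.16
  F: 0 + 2(156.5) = 313.1

90.2 mol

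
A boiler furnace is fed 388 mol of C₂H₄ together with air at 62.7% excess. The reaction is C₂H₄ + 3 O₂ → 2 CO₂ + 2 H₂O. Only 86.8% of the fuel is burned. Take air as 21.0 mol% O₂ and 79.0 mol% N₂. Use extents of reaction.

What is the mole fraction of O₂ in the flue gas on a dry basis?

Stoichiometric O₂ = 3 × 388 = 1164 mol; O₂ fed = 1164 × 1.627 = 1894 mol.
N₂ fed = 1894 × 79/21 = 7124 mol.
Fuel reacted = 0.868 × 388 → ξ = 336.8 mol.
Outlet (n = n₀ + ν ξ):
  C₂H₄: 388 − 1(336.8) = 51.22
  O₂: 1894 − 3(336.8) = 883.5
  N₂: 7124 (inert)
  CO₂: 0 + 2(336.8) = 673.6
  H₂O: 0 + 2(336.8) = 673.6
Dry total = 8733 mol; y_O₂ (dry) = 883.5 / 8733 = 0.1012.

0.101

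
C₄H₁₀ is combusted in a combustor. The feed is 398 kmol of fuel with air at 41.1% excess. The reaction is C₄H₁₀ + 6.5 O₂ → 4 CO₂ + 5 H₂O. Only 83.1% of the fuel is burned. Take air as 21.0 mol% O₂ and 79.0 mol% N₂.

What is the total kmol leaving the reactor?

18300 kmol

Stoichiometric O₂ = 6.5 × 398 = 2587 kmol; O₂ fed = 2587 × 1.411 = 3650 kmol.
N₂ fed = 3650 × 79/21 = 13730 kmol.
Fuel reacted = 0.831 × 398 → ξ = 330.7 kmol.
Outlet (n = n₀ + ν ξ):
  C₄H₁₀: 398 − 1(330.7) = 67.26
  O₂: 3650 − 6.5(330.7) = 1500
  N₂: 13730 (inert)
  CO₂: 0 + 4(330.7) = 1323
  H₂O: 0 + 5(330.7) = 1654
Total out = 67.26 + 1500 + 13730 + 1323 + 1654 = 18280 kmol.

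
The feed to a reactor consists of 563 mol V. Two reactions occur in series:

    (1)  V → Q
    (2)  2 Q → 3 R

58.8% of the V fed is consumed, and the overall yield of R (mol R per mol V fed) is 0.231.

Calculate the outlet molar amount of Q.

Conversion of V: V consumed = 1ξ₁ = 0.588 × 563 → ξ₁ = 331 mol.
Yield of R: 3ξ₂ / 563 = 0.231 → ξ₂ = 43.35 mol.
Outlet amounts (n = n₀ + Σ ν·ξ):
  V: 563 − 1(331) = 232
  Q: 0 + 1(331) − 2(43.35) = 244.3
  R: 0 + 3(43.35) = 130.1

244 mol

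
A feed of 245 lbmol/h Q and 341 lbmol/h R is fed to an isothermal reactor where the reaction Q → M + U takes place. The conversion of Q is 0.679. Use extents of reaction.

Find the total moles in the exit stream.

752 lbmol/h

Q reacted = 0.679 × 245 = 166.4 lbmol/h; ν_Q = −1, so ξ = 166.4/1 = 166.4 lbmol/h.
Outlet amounts (n = n₀ + ν ξ):
  Q: 245 − 1(166.4) = 78.64
  M: 0 + 1(166.4) = 166.4
  U: 0 + 1(166.4) = 166.4
  R: 341 (inert)
Total out = 78.64 + 166.4 + 166.4 + 341 = 752.4 lbmol/h.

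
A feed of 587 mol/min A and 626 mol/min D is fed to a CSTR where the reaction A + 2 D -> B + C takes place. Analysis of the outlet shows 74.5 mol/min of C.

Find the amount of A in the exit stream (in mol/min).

512 mol/min

For C: n = n₀ + 1ξ → 74.5 = 0 + 1ξ, giving ξ = 74.5 mol/min.
Outlet amounts (n = n₀ + ν ξ):
  A: 587 − 1(74.5) = 512.5
  D: 626 − 2(74.5) = 477
  B: 0 + 1(74.5) = 74.5
  C: 0 + 1(74.5) = 74.5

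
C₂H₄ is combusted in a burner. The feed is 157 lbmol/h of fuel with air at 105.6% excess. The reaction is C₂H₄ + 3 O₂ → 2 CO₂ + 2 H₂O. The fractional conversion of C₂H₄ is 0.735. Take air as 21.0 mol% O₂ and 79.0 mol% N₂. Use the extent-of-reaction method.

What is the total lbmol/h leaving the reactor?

Stoichiometric O₂ = 3 × 157 = 471 lbmol/h; O₂ fed = 471 × 2.056 = 968.4 lbmol/h.
N₂ fed = 968.4 × 79/21 = 3643 lbmol/h.
Fuel reacted = 0.735 × 157 → ξ = 115.4 lbmol/h.
Outlet (n = n₀ + ν ξ):
  C₂H₄: 157 − 1(115.4) = 41.61
  O₂: 968.4 − 3(115.4) = 622.2
  N₂: 3643 (inert)
  CO₂: 0 + 2(115.4) = 230.8
  H₂O: 0 + 2(115.4) = 230.8
Total out = 41.61 + 622.2 + 3643 + 230.8 + 230.8 = 4768 lbmol/h.

4770 lbmol/h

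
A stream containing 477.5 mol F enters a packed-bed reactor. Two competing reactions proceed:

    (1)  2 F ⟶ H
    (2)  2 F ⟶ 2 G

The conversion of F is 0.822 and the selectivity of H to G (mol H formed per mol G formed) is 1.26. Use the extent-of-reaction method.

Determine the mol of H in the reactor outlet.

Conversion of F: F consumed = 0.822 × 477.5 = 392.5 mol = 2ξ₁ + 2ξ₂.
Selectivity: 1ξ₁ / (2ξ₂) = 1.26 → ξ₁ = 2.52 ξ₂.
Substitute: (2·2.52 + 2) ξ₂ = 392.5 → ξ₂ = 55.75 mol, ξ₁ = 140.5 mol.
Outlet amounts (n = n₀ + Σ ν·ξ):
  F: 477.5 − 2(140.5) − 2(55.75) = 85
  H: 0 + 1(140.5) = 140.5
  G: 0 + 2(55.75) = 111.5

140 mol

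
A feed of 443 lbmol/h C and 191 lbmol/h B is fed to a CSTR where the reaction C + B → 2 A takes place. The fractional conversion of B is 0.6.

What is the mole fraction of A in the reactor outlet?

B reacted = 0.6 × 191 = 114.6 lbmol/h; ν_B = −1, so ξ = 114.6/1 = 114.6 lbmol/h.
Outlet amounts (n = n₀ + ν ξ):
  C: 443 − 1(114.6) = 328.4
  B: 191 − 1(114.6) = 76.4
  A: 0 + 2(114.6) = 229.2
Total out = 634 lbmol/h; y_A = 229.2 / 634 = 0.3615.

0.362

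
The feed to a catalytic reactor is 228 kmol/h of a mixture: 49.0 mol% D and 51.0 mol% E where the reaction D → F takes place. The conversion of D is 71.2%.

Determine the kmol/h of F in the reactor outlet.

79.5 kmol/h

D reacted = 0.712 × 111.7 = 79.54 kmol/h; ν_D = −1, so ξ = 79.54/1 = 79.54 kmol/h.
Outlet amounts (n = n₀ + ν ξ):
  D: 111.7 − 1(79.54) = 32.18
  F: 0 + 1(79.54) = 79.54
  E: 116.3 (inert)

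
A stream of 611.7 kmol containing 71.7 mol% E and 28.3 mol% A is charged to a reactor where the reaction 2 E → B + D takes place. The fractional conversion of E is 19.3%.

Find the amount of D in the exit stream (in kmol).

E reacted = 0.193 × 438.6 = 84.65 kmol; ν_E = −2, so ξ = 84.65/2 = 42.32 kmol.
Outlet amounts (n = n₀ + ν ξ):
  E: 438.6 − 2(42.32) = 353.9
  B: 0 + 1(42.32) = 42.32
  D: 0 + 1(42.32) = 42.32
  A: 173.1 (inert)

42.3 kmol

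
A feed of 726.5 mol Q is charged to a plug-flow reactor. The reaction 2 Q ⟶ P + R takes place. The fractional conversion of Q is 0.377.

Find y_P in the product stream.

0.188

Q reacted = 0.377 × 726.5 = 273.9 mol; ν_Q = −2, so ξ = 273.9/2 = 136.9 mol.
Outlet amounts (n = n₀ + ν ξ):
  Q: 726.5 − 2(136.9) = 452.6
  P: 0 + 1(136.9) = 136.9
  R: 0 + 1(136.9) = 136.9
Total out = 726.5 mol; y_P = 136.9 / 726.5 = 0.1885.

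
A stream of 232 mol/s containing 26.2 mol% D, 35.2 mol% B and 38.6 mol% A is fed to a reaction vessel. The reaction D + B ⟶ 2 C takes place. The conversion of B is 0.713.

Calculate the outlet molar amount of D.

2.56 mol/s

B reacted = 0.713 × 81.66 = 58.23 mol/s; ν_B = −1, so ξ = 58.23/1 = 58.23 mol/s.
Outlet amounts (n = n₀ + ν ξ):
  D: 60.78 − 1(58.23) = 2.558
  B: 81.66 − 1(58.23) = 23.44
  C: 0 + 2(58.23) = 116.5
  A: 89.55 (inert)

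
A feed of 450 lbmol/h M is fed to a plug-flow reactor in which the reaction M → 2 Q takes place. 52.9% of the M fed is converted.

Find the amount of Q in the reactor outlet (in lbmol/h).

476 lbmol/h

M reacted = 0.529 × 450 = 238.1 lbmol/h; ν_M = −1, so ξ = 238.1/1 = 238.1 lbmol/h.
Outlet amounts (n = n₀ + ν ξ):
  M: 450 − 1(238.1) = 211.9
  Q: 0 + 2(238.1) = 476.1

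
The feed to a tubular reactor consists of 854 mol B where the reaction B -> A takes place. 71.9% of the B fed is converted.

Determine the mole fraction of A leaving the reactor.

0.719

B reacted = 0.719 × 854 = 614 mol; ν_B = −1, so ξ = 614/1 = 614 mol.
Outlet amounts (n = n₀ + ν ξ):
  B: 854 − 1(614) = 240
  A: 0 + 1(614) = 614
Total out = 854 mol; y_A = 614 / 854 = 0.719.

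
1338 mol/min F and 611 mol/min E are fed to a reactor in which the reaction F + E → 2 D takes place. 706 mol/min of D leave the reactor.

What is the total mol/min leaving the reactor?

For D: n = n₀ + 2ξ → 706 = 0 + 2ξ, giving ξ = 353 mol/min.
Outlet amounts (n = n₀ + ν ξ):
  F: 1338 − 1(353) = 985
  E: 611 − 1(353) = 258
  D: 0 + 2(353) = 706
Total out = 985 + 258 + 706 = 1949 mol/min.

1950 mol/min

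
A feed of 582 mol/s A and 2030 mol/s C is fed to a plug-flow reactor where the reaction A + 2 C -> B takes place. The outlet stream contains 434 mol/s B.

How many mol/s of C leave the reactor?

For B: n = n₀ + 1ξ → 434 = 0 + 1ξ, giving ξ = 434 mol/s.
Outlet amounts (n = n₀ + ν ξ):
  A: 582 − 1(434) = 148
  C: 2030 − 2(434) = 1162
  B: 0 + 1(434) = 434

1160 mol/s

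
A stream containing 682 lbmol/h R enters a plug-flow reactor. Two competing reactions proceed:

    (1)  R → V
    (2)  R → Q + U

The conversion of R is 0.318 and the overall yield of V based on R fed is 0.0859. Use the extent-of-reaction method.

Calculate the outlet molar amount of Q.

158 lbmol/h

Yield of V: 1ξ₁ / 682 = 0.0859 → ξ₁ = 58.58 lbmol/h.
Conversion of R: 1ξ₁ + 1ξ₂ = 0.318 × 682 = 216.9 → ξ₂ = 158.3 lbmol/h.
Outlet amounts (n = n₀ + Σ ν·ξ):
  R: 682 − 1(58.58) − 1(158.3) = 465.1
  V: 0 + 1(58.58) = 58.58
  Q: 0 + 1(158.3) = 158.3
  U: 0 + 1(158.3) = 158.3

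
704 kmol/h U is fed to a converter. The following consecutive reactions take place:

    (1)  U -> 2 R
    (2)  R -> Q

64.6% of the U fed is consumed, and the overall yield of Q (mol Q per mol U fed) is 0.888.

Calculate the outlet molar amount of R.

Conversion of U: U consumed = 1ξ₁ = 0.646 × 704 → ξ₁ = 454.8 kmol/h.
Yield of Q: 1ξ₂ / 704 = 0.888 → ξ₂ = 625.2 kmol/h.
Outlet amounts (n = n₀ + Σ ν·ξ):
  U: 704 − 1(454.8) = 249.2
  R: 0 + 2(454.8) − 1(625.2) = 284.4
  Q: 0 + 1(625.2) = 625.2

284 kmol/h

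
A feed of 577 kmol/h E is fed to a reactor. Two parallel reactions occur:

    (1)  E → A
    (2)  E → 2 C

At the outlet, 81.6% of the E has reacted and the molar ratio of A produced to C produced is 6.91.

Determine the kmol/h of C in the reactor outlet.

Conversion of E: E consumed = 0.816 × 577 = 470.8 kmol/h = 1ξ₁ + 1ξ₂.
Selectivity: 1ξ₁ / (2ξ₂) = 6.91 → ξ₁ = 13.82 ξ₂.
Substitute: (1·13.82 + 1) ξ₂ = 470.8 → ξ₂ = 31.77 kmol/h, ξ₁ = 439.1 kmol/h.
Outlet amounts (n = n₀ + Σ ν·ξ):
  E: 577 − 1(439.1) − 1(31.77) = 106.2
  A: 0 + 1(439.1) = 439.1
  C: 0 + 2(31.77) = 63.54

63.5 kmol/h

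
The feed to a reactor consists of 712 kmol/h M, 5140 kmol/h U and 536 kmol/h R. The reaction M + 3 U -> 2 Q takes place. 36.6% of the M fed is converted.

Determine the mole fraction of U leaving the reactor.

M reacted = 0.366 × 712 = 260.6 kmol/h; ν_M = −1, so ξ = 260.6/1 = 260.6 kmol/h.
Outlet amounts (n = n₀ + ν ξ):
  M: 712 − 1(260.6) = 451.4
  U: 5140 − 3(260.6) = 4358
  Q: 0 + 2(260.6) = 521.2
  R: 536 (inert)
Total out = 5867 kmol/h; y_U = 4358 / 5867 = 0.7429.

0.743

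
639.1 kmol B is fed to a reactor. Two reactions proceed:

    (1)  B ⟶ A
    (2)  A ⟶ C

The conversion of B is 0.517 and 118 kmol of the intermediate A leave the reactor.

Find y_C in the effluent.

0.332

Conversion of B: B consumed = 1ξ₁ = 0.517 × 639.1 → ξ₁ = 330.4 kmol.
A balance: n_A = 0 + 1ξ₁ − 1ξ₂ = 118 → ξ₂ = (1·330.4 − 118)/1 = 212.4 kmol.
Outlet amounts (n = n₀ + Σ ν·ξ):
  B: 639.1 − 1(330.4) = 308.7
  A: 0 + 1(330.4) − 1(212.4) = 118
  C: 0 + 1(212.4) = 212.4
Total out = 639.1 kmol; y_C = 212.4 / 639.1 = 0.3324.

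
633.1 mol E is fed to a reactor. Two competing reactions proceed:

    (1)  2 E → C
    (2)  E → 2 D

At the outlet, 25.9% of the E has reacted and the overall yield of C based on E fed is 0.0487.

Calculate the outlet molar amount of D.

Yield of C: 1ξ₁ / 633.1 = 0.0487 → ξ₁ = 30.83 mol.
Conversion of E: 2ξ₁ + 1ξ₂ = 0.259 × 633.1 = 164 → ξ₂ = 102.3 mol.
Outlet amounts (n = n₀ + Σ ν·ξ):
  E: 633.1 − 2(30.83) − 1(102.3) = 469.1
  C: 0 + 1(30.83) = 30.83
  D: 0 + 2(102.3) = 204.6

205 mol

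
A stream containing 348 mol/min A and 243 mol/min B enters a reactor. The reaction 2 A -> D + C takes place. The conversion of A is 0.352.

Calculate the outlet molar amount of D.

A reacted = 0.352 × 348 = 122.5 mol/min; ν_A = −2, so ξ = 122.5/2 = 61.25 mol/min.
Outlet amounts (n = n₀ + ν ξ):
  A: 348 − 2(61.25) = 225.5
  D: 0 + 1(61.25) = 61.25
  C: 0 + 1(61.25) = 61.25
  B: 243 (inert)

61.2 mol/min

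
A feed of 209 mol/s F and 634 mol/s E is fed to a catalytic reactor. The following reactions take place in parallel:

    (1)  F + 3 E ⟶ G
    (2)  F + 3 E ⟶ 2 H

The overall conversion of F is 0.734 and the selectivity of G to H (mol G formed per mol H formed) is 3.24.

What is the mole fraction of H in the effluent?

0.102

Conversion of F: F consumed = 0.734 × 209 = 153.4 mol/s = 1ξ₁ + 1ξ₂.
Selectivity: 1ξ₁ / (2ξ₂) = 3.24 → ξ₁ = 6.48 ξ₂.
Substitute: (1·6.48 + 1) ξ₂ = 153.4 → ξ₂ = 20.51 mol/s, ξ₁ = 132.9 mol/s.
Outlet amounts (n = n₀ + Σ ν·ξ):
  F: 209 − 1(132.9) − 1(20.51) = 55.59
  E: 634 − 3(132.9) − 3(20.51) = 173.8
  G: 0 + 1(132.9) = 132.9
  H: 0 + 2(20.51) = 41.02
Total out = 403.3 mol/s; y_H = 41.02 / 403.3 = 0.1017.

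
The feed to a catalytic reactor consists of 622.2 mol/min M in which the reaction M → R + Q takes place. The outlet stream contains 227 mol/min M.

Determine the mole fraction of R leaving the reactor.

For M: n = n₀ − 1ξ → 227 = 622.2 − 1ξ, giving ξ = 395.2 mol/min.
Outlet amounts (n = n₀ + ν ξ):
  M: 622.2 − 1(395.2) = 227
  R: 0 + 1(395.2) = 395.2
  Q: 0 + 1(395.2) = 395.2
Total out = 1017 mol/min; y_R = 395.2 / 1017 = 0.3884.

0.388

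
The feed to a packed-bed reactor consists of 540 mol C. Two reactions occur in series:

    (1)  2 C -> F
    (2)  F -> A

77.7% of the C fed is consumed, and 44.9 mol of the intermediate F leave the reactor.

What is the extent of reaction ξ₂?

Conversion of C: C consumed = 2ξ₁ = 0.777 × 540 → ξ₁ = 209.8 mol.
F balance: n_F = 0 + 1ξ₁ − 1ξ₂ = 44.9 → ξ₂ = (1·209.8 − 44.9)/1 = 164.9 mol.
Outlet amounts (n = n₀ + Σ ν·ξ):
  C: 540 − 2(209.8) = 120.4
  F: 0 + 1(209.8) − 1(164.9) = 44.9
  A: 0 + 1(164.9) = 164.9

ξ₂ = 165 mol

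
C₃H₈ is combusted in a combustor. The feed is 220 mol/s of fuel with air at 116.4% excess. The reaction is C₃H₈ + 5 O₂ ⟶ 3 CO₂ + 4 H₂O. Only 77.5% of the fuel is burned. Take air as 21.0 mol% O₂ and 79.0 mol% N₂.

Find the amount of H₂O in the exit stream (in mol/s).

Stoichiometric O₂ = 5 × 220 = 1100 mol/s; O₂ fed = 1100 × 2.164 = 2380 mol/s.
N₂ fed = 2380 × 79/21 = 8955 mol/s.
Fuel reacted = 0.775 × 220 → ξ = 170.5 mol/s.
Outlet (n = n₀ + ν ξ):
  C₃H₈: 220 − 1(170.5) = 49.5
  O₂: 2380 − 5(170.5) = 1528
  N₂: 8955 (inert)
  CO₂: 0 + 3(170.5) = 511.5
  H₂O: 0 + 4(170.5) = 682

682 mol/s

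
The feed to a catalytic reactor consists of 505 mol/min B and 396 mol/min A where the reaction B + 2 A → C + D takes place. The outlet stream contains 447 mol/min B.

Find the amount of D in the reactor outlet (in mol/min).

58 mol/min

For B: n = n₀ − 1ξ → 447 = 505 − 1ξ, giving ξ = 58 mol/min.
Outlet amounts (n = n₀ + ν ξ):
  B: 505 − 1(58) = 447
  A: 396 − 2(58) = 280
  C: 0 + 1(58) = 58
  D: 0 + 1(58) = 58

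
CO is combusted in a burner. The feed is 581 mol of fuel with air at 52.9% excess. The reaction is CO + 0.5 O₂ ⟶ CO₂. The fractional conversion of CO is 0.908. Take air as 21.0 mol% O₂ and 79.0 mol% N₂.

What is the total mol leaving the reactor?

Stoichiometric O₂ = 0.5 × 581 = 290.5 mol; O₂ fed = 290.5 × 1.529 = 444.2 mol.
N₂ fed = 444.2 × 79/21 = 1671 mol.
Fuel reacted = 0.908 × 581 → ξ = 527.5 mol.
Outlet (n = n₀ + ν ξ):
  CO: 581 − 1(527.5) = 53.45
  O₂: 444.2 − 0.5(527.5) = 180.4
  N₂: 1671 (inert)
  CO₂: 0 + 1(527.5) = 527.5
Total out = 53.45 + 180.4 + 1671 + 527.5 = 2432 mol.

2430 mol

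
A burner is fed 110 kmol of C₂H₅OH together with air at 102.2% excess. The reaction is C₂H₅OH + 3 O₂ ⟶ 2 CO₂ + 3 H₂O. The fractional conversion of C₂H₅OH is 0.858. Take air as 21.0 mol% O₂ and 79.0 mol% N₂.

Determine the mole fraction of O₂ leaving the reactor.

Stoichiometric O₂ = 3 × 110 = 330 kmol; O₂ fed = 330 × 2.022 = 667.3 kmol.
N₂ fed = 667.3 × 79/21 = 2510 kmol.
Fuel reacted = 0.858 × 110 → ξ = 94.38 kmol.
Outlet (n = n₀ + ν ξ):
  C₂H₅OH: 110 − 1(94.38) = 15.62
  O₂: 667.3 − 3(94.38) = 384.1
  N₂: 2510 (inert)
  CO₂: 0 + 2(94.38) = 188.8
  H₂O: 0 + 3(94.38) = 283.1
Total out = 3382 kmol; y_O₂ = 384.1 / 3382 = 0.1136.

0.114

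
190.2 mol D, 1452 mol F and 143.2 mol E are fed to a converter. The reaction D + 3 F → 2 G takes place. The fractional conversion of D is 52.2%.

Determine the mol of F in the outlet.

1150 mol

D reacted = 0.522 × 190.2 = 99.28 mol; ν_D = −1, so ξ = 99.28/1 = 99.28 mol.
Outlet amounts (n = n₀ + ν ξ):
  D: 190.2 − 1(99.28) = 90.92
  F: 1452 − 3(99.28) = 1154
  G: 0 + 2(99.28) = 198.6
  E: 143.2 (inert)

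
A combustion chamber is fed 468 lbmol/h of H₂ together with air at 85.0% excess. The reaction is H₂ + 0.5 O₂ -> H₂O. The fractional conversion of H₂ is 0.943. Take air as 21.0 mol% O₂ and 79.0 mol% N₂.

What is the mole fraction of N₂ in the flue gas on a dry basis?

0.872

Stoichiometric O₂ = 0.5 × 468 = 234 lbmol/h; O₂ fed = 234 × 1.850 = 432.9 lbmol/h.
N₂ fed = 432.9 × 79/21 = 1629 lbmol/h.
Fuel reacted = 0.943 × 468 → ξ = 441.3 lbmol/h.
Outlet (n = n₀ + ν ξ):
  H₂: 468 − 1(441.3) = 26.68
  O₂: 432.9 − 0.5(441.3) = 212.2
  N₂: 1629 (inert)
  H₂O: 0 + 1(441.3) = 441.3
Dry total = 1867 lbmol/h; y_N₂ (dry) = 1629 / 1867 = 0.8721.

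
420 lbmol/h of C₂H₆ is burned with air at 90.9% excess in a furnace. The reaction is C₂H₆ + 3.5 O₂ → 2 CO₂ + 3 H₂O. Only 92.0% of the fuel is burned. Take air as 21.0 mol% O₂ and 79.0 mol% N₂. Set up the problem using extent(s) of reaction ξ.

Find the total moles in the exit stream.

Stoichiometric O₂ = 3.5 × 420 = 1470 lbmol/h; O₂ fed = 1470 × 1.909 = 2806 lbmol/h.
N₂ fed = 2806 × 79/21 = 10560 lbmol/h.
Fuel reacted = 0.92 × 420 → ξ = 386.4 lbmol/h.
Outlet (n = n₀ + ν ξ):
  C₂H₆: 420 − 1(386.4) = 33.6
  O₂: 2806 − 3.5(386.4) = 1454
  N₂: 10560 (inert)
  CO₂: 0 + 2(386.4) = 772.8
  H₂O: 0 + 3(386.4) = 1159
Total out = 33.6 + 1454 + 10560 + 772.8 + 1159 = 13980 lbmol/h.

14000 lbmol/h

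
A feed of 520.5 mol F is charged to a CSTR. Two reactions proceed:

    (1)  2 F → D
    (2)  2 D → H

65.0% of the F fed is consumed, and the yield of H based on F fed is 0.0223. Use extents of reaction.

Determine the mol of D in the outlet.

146 mol

Conversion of F: F consumed = 2ξ₁ = 0.65 × 520.5 → ξ₁ = 169.2 mol.
Yield of H: 1ξ₂ / 520.5 = 0.0223 → ξ₂ = 11.61 mol.
Outlet amounts (n = n₀ + Σ ν·ξ):
  F: 520.5 − 2(169.2) = 182.2
  D: 0 + 1(169.2) − 2(11.61) = 145.9
  H: 0 + 1(11.61) = 11.61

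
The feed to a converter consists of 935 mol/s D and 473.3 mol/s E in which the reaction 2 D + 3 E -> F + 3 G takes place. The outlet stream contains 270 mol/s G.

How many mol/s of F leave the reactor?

90 mol/s

For G: n = n₀ + 3ξ → 270 = 0 + 3ξ, giving ξ = 90 mol/s.
Outlet amounts (n = n₀ + ν ξ):
  D: 935 − 2(90) = 755
  E: 473.3 − 3(90) = 203.3
  F: 0 + 1(90) = 90
  G: 0 + 3(90) = 270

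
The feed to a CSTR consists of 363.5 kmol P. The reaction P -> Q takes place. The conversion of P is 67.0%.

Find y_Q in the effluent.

0.67

P reacted = 0.67 × 363.5 = 243.5 kmol; ν_P = −1, so ξ = 243.5/1 = 243.5 kmol.
Outlet amounts (n = n₀ + ν ξ):
  P: 363.5 − 1(243.5) = 120
  Q: 0 + 1(243.5) = 243.5
Total out = 363.5 kmol; y_Q = 243.5 / 363.5 = 0.67.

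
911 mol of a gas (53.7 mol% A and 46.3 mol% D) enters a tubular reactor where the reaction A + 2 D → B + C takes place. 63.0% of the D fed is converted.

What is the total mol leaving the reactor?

778 mol

D reacted = 0.63 × 421.8 = 265.7 mol; ν_D = −2, so ξ = 265.7/2 = 132.9 mol.
Outlet amounts (n = n₀ + ν ξ):
  A: 489.2 − 1(132.9) = 356.3
  D: 421.8 − 2(132.9) = 156.1
  B: 0 + 1(132.9) = 132.9
  C: 0 + 1(132.9) = 132.9
Total out = 356.3 + 156.1 + 132.9 + 132.9 = 778.1 mol.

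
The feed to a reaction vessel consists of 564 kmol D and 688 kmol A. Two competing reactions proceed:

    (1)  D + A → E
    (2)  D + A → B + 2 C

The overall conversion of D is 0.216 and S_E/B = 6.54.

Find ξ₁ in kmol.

ξ₁ = 106 kmol

Conversion of D: D consumed = 0.216 × 564 = 121.8 kmol = 1ξ₁ + 1ξ₂.
Selectivity: 1ξ₁ / (1ξ₂) = 6.54 → ξ₁ = 6.54 ξ₂.
Substitute: (1·6.54 + 1) ξ₂ = 121.8 → ξ₂ = 16.16 kmol, ξ₁ = 105.7 kmol.
Outlet amounts (n = n₀ + Σ ν·ξ):
  D: 564 − 1(105.7) − 1(16.16) = 442.2
  A: 688 − 1(105.7) − 1(16.16) = 566.2
  E: 0 + 1(105.7) = 105.7
  B: 0 + 1(16.16) = 16.16
  C: 0 + 2(16.16) = 32.31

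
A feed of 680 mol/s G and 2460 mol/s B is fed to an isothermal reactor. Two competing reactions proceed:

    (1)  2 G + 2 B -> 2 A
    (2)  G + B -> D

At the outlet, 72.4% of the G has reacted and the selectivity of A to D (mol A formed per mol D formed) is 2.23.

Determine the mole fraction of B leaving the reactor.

Conversion of G: G consumed = 0.724 × 680 = 492.3 mol/s = 2ξ₁ + 1ξ₂.
Selectivity: 2ξ₁ / (1ξ₂) = 2.23 → ξ₁ = 1.115 ξ₂.
Substitute: (2·1.115 + 1) ξ₂ = 492.3 → ξ₂ = 152.4 mol/s, ξ₁ = 169.9 mol/s.
Outlet amounts (n = n₀ + Σ ν·ξ):
  G: 680 − 2(169.9) − 1(152.4) = 187.7
  B: 2460 − 2(169.9) − 1(152.4) = 1968
  A: 0 + 2(169.9) = 339.9
  D: 0 + 1(152.4) = 152.4
Total out = 2648 mol/s; y_B = 1968 / 2648 = 0.7432.

0.743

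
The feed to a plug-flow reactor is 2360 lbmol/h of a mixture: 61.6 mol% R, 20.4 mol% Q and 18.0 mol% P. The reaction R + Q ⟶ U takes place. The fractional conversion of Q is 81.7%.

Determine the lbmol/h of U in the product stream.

393 lbmol/h

Q reacted = 0.817 × 481.4 = 393.3 lbmol/h; ν_Q = −1, so ξ = 393.3/1 = 393.3 lbmol/h.
Outlet amounts (n = n₀ + ν ξ):
  R: 1454 − 1(393.3) = 1060
  Q: 481.4 − 1(393.3) = 88.1
  U: 0 + 1(393.3) = 393.3
  P: 424.8 (inert)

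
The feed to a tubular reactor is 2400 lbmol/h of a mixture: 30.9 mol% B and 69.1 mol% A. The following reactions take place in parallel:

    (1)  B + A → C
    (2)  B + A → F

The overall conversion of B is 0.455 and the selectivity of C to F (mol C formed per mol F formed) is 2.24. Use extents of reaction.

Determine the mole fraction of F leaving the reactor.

Conversion of B: B consumed = 0.455 × 741.6 = 337.4 lbmol/h = 1ξ₁ + 1ξ₂.
Selectivity: 1ξ₁ / (1ξ₂) = 2.24 → ξ₁ = 2.24 ξ₂.
Substitute: (1·2.24 + 1) ξ₂ = 337.4 → ξ₂ = 104.1 lbmol/h, ξ₁ = 233.3 lbmol/h.
Outlet amounts (n = n₀ + Σ ν·ξ):
  B: 741.6 − 1(233.3) − 1(104.1) = 404.2
  A: 1658 − 1(233.3) − 1(104.1) = 1321
  C: 0 + 1(233.3) = 233.3
  F: 0 + 1(104.1) = 104.1
Total out = 2063 lbmol/h; y_F = 104.1 / 2063 = 0.05049.

0.0505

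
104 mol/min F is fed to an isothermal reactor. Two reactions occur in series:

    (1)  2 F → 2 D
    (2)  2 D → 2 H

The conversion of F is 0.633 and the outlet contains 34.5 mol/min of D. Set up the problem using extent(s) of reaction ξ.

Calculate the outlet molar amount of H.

31.3 mol/min

Conversion of F: F consumed = 2ξ₁ = 0.633 × 104 → ξ₁ = 32.92 mol/min.
D balance: n_D = 0 + 2ξ₁ − 2ξ₂ = 34.5 → ξ₂ = (2·32.92 − 34.5)/2 = 15.67 mol/min.
Outlet amounts (n = n₀ + Σ ν·ξ):
  F: 104 − 2(32.92) = 38.17
  D: 0 + 2(32.92) − 2(15.67) = 34.5
  H: 0 + 2(15.67) = 31.33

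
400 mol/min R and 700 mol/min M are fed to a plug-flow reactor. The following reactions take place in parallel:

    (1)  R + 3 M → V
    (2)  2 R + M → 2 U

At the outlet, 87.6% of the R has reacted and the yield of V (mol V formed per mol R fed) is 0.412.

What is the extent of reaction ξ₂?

Yield of V: 1ξ₁ / 400 = 0.412 → ξ₁ = 164.8 mol/min.
Conversion of R: 1ξ₁ + 2ξ₂ = 0.876 × 400 = 350.4 → ξ₂ = 92.8 mol/min.
Outlet amounts (n = n₀ + Σ ν·ξ):
  R: 400 − 1(164.8) − 2(92.8) = 49.6
  M: 700 − 3(164.8) − 1(92.8) = 112.8
  V: 0 + 1(164.8) = 164.8
  U: 0 + 2(92.8) = 185.6

ξ₂ = 92.8 mol/min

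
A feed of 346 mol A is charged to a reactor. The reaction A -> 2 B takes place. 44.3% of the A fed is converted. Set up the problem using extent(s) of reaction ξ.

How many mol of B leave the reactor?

307 mol

A reacted = 0.443 × 346 = 153.3 mol; ν_A = −1, so ξ = 153.3/1 = 153.3 mol.
Outlet amounts (n = n₀ + ν ξ):
  A: 346 − 1(153.3) = 192.7
  B: 0 + 2(153.3) = 306.6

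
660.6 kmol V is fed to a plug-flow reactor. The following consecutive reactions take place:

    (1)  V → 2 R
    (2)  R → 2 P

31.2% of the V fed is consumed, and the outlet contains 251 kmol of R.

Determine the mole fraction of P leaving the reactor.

0.314

Conversion of V: V consumed = 1ξ₁ = 0.312 × 660.6 → ξ₁ = 206.1 kmol.
R balance: n_R = 0 + 2ξ₁ − 1ξ₂ = 251 → ξ₂ = (2·206.1 − 251)/1 = 161.2 kmol.
Outlet amounts (n = n₀ + Σ ν·ξ):
  V: 660.6 − 1(206.1) = 454.5
  R: 0 + 2(206.1) − 1(161.2) = 251
  P: 0 + 2(161.2) = 322.4
Total out = 1028 kmol; y_P = 322.4 / 1028 = 0.3137.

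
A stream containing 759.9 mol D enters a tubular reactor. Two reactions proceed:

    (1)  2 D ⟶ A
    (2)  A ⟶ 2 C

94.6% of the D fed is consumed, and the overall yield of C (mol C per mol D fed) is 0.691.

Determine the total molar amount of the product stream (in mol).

663 mol

Conversion of D: D consumed = 2ξ₁ = 0.946 × 759.9 → ξ₁ = 359.4 mol.
Yield of C: 2ξ₂ / 759.9 = 0.691 → ξ₂ = 262.5 mol.
Outlet amounts (n = n₀ + Σ ν·ξ):
  D: 759.9 − 2(359.4) = 41.03
  A: 0 + 1(359.4) − 1(262.5) = 96.89
  C: 0 + 2(262.5) = 525.1
Total out = 41.03 + 96.89 + 525.1 = 663 mol.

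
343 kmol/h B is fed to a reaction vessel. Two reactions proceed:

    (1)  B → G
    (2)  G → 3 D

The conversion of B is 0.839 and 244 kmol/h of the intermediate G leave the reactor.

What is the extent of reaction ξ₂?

ξ₂ = 43.8 kmol/h

Conversion of B: B consumed = 1ξ₁ = 0.839 × 343 → ξ₁ = 287.8 kmol/h.
G balance: n_G = 0 + 1ξ₁ − 1ξ₂ = 244 → ξ₂ = (1·287.8 − 244)/1 = 43.78 kmol/h.
Outlet amounts (n = n₀ + Σ ν·ξ):
  B: 343 − 1(287.8) = 55.22
  G: 0 + 1(287.8) − 1(43.78) = 244
  D: 0 + 3(43.78) = 131.3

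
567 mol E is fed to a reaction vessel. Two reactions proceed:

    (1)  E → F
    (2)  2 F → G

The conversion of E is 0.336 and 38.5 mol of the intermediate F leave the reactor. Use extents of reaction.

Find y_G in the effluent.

Conversion of E: E consumed = 1ξ₁ = 0.336 × 567 → ξ₁ = 190.5 mol.
F balance: n_F = 0 + 1ξ₁ − 2ξ₂ = 38.5 → ξ₂ = (1·190.5 − 38.5)/2 = 76.01 mol.
Outlet amounts (n = n₀ + Σ ν·ξ):
  E: 567 − 1(190.5) = 376.5
  F: 0 + 1(190.5) − 2(76.01) = 38.5
  G: 0 + 1(76.01) = 76.01
Total out = 491 mol; y_G = 76.01 / 491 = 0.1548.

0.155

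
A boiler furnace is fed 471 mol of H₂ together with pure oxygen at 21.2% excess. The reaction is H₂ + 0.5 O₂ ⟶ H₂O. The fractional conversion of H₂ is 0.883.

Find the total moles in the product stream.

548 mol

Stoichiometric O₂ = 0.5 × 471 = 235.5 mol; O₂ fed = 235.5 × 1.212 = 285.4 mol.
Fuel reacted = 0.883 × 471 → ξ = 415.9 mol.
Outlet (n = n₀ + ν ξ):
  H₂: 471 − 1(415.9) = 55.11
  O₂: 285.4 − 0.5(415.9) = 77.48
  H₂O: 0 + 1(415.9) = 415.9
Total out = 55.11 + 77.48 + 415.9 = 548.5 mol.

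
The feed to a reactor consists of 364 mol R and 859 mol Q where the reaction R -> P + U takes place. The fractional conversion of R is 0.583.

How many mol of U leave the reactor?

212 mol

R reacted = 0.583 × 364 = 212.2 mol; ν_R = −1, so ξ = 212.2/1 = 212.2 mol.
Outlet amounts (n = n₀ + ν ξ):
  R: 364 − 1(212.2) = 151.8
  P: 0 + 1(212.2) = 212.2
  U: 0 + 1(212.2) = 212.2
  Q: 859 (inert)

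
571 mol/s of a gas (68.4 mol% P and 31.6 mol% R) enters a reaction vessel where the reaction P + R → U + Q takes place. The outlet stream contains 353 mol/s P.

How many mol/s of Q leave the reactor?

For P: n = n₀ − 1ξ → 353 = 390.6 − 1ξ, giving ξ = 37.56 mol/s.
Outlet amounts (n = n₀ + ν ξ):
  P: 390.6 − 1(37.56) = 353
  R: 180.4 − 1(37.56) = 142.9
  U: 0 + 1(37.56) = 37.56
  Q: 0 + 1(37.56) = 37.56

37.6 mol/s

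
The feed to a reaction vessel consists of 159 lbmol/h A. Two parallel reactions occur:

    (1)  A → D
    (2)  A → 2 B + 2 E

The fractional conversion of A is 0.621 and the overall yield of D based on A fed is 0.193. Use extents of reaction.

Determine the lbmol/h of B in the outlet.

Yield of D: 1ξ₁ / 159 = 0.193 → ξ₁ = 30.69 lbmol/h.
Conversion of A: 1ξ₁ + 1ξ₂ = 0.621 × 159 = 98.74 → ξ₂ = 68.05 lbmol/h.
Outlet amounts (n = n₀ + Σ ν·ξ):
  A: 159 − 1(30.69) − 1(68.05) = 60.26
  D: 0 + 1(30.69) = 30.69
  B: 0 + 2(68.05) = 136.1
  E: 0 + 2(68.05) = 136.1

136 lbmol/h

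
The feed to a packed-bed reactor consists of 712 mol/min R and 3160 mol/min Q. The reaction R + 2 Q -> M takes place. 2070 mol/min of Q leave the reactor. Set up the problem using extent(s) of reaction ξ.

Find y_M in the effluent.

0.196

For Q: n = n₀ − 2ξ → 2070 = 3160 − 2ξ, giving ξ = 545 mol/min.
Outlet amounts (n = n₀ + ν ξ):
  R: 712 − 1(545) = 167
  Q: 3160 − 2(545) = 2070
  M: 0 + 1(545) = 545
Total out = 2782 mol/min; y_M = 545 / 2782 = 0.1959.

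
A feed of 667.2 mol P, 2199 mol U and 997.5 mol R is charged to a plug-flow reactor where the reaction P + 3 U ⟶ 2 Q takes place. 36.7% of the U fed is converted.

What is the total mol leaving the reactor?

U reacted = 0.367 × 2199 = 807 mol; ν_U = −3, so ξ = 807/3 = 269 mol.
Outlet amounts (n = n₀ + ν ξ):
  P: 667.2 − 1(269) = 398.2
  U: 2199 − 3(269) = 1392
  Q: 0 + 2(269) = 538
  R: 997.5 (inert)
Total out = 398.2 + 1392 + 538 + 997.5 = 3326 mol.

3330 mol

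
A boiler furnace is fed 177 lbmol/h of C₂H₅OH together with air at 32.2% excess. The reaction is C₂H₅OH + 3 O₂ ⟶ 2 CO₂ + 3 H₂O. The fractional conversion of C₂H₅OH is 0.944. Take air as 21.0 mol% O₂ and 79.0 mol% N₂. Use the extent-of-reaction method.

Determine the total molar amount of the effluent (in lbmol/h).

3690 lbmol/h

Stoichiometric O₂ = 3 × 177 = 531 lbmol/h; O₂ fed = 531 × 1.322 = 702 lbmol/h.
N₂ fed = 702 × 79/21 = 2641 lbmol/h.
Fuel reacted = 0.944 × 177 → ξ = 167.1 lbmol/h.
Outlet (n = n₀ + ν ξ):
  C₂H₅OH: 177 − 1(167.1) = 9.912
  O₂: 702 − 3(167.1) = 200.7
  N₂: 2641 (inert)
  CO₂: 0 + 2(167.1) = 334.2
  H₂O: 0 + 3(167.1) = 501.3
Total out = 9.912 + 200.7 + 2641 + 334.2 + 501.3 = 3687 lbmol/h.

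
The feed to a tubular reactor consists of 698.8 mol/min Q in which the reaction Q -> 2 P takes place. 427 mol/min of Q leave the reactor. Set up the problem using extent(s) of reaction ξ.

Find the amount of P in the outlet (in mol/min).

For Q: n = n₀ − 1ξ → 427 = 698.8 − 1ξ, giving ξ = 271.8 mol/min.
Outlet amounts (n = n₀ + ν ξ):
  Q: 698.8 − 1(271.8) = 427
  P: 0 + 2(271.8) = 543.6

544 mol/min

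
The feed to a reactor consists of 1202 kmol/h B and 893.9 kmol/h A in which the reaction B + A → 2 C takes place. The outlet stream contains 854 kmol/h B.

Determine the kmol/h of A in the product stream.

546 kmol/h

For B: n = n₀ − 1ξ → 854 = 1202 − 1ξ, giving ξ = 348 kmol/h.
Outlet amounts (n = n₀ + ν ξ):
  B: 1202 − 1(348) = 854
  A: 893.9 − 1(348) = 545.9
  C: 0 + 2(348) = 696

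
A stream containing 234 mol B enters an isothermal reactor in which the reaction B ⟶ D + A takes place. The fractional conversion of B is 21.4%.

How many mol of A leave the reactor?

50.1 mol

B reacted = 0.214 × 234 = 50.08 mol; ν_B = −1, so ξ = 50.08/1 = 50.08 mol.
Outlet amounts (n = n₀ + ν ξ):
  B: 234 − 1(50.08) = 183.9
  D: 0 + 1(50.08) = 50.08
  A: 0 + 1(50.08) = 50.08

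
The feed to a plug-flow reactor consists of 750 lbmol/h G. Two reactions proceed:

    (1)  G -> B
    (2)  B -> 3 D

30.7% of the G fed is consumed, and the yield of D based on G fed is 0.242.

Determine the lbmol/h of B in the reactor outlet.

Conversion of G: G consumed = 1ξ₁ = 0.307 × 750 → ξ₁ = 230.2 lbmol/h.
Yield of D: 3ξ₂ / 750 = 0.242 → ξ₂ = 60.5 lbmol/h.
Outlet amounts (n = n₀ + Σ ν·ξ):
  G: 750 − 1(230.2) = 519.8
  B: 0 + 1(230.2) − 1(60.5) = 169.8
  D: 0 + 3(60.5) = 181.5

170 lbmol/h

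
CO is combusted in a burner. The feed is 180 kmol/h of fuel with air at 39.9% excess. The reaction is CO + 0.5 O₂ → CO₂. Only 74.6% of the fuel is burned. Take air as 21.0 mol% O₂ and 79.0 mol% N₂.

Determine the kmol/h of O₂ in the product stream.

58.8 kmol/h

Stoichiometric O₂ = 0.5 × 180 = 90 kmol/h; O₂ fed = 90 × 1.399 = 125.9 kmol/h.
N₂ fed = 125.9 × 79/21 = 473.7 kmol/h.
Fuel reacted = 0.746 × 180 → ξ = 134.3 kmol/h.
Outlet (n = n₀ + ν ξ):
  CO: 180 − 1(134.3) = 45.72
  O₂: 125.9 − 0.5(134.3) = 58.77
  N₂: 473.7 (inert)
  CO₂: 0 + 1(134.3) = 134.3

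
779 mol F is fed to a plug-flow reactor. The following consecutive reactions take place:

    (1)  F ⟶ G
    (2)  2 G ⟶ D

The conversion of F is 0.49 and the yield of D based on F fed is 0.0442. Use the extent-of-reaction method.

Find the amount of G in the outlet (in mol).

313 mol

Conversion of F: F consumed = 1ξ₁ = 0.49 × 779 → ξ₁ = 381.7 mol.
Yield of D: 1ξ₂ / 779 = 0.0442 → ξ₂ = 34.43 mol.
Outlet amounts (n = n₀ + Σ ν·ξ):
  F: 779 − 1(381.7) = 397.3
  G: 0 + 1(381.7) − 2(34.43) = 312.8
  D: 0 + 1(34.43) = 34.43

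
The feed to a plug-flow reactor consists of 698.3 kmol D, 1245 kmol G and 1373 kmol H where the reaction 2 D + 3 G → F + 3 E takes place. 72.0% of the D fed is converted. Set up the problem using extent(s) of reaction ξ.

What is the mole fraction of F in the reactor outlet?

0.082

D reacted = 0.72 × 698.3 = 502.8 kmol; ν_D = −2, so ξ = 502.8/2 = 251.4 kmol.
Outlet amounts (n = n₀ + ν ξ):
  D: 698.3 − 2(251.4) = 195.5
  G: 1245 − 3(251.4) = 490.8
  F: 0 + 1(251.4) = 251.4
  E: 0 + 3(251.4) = 754.2
  H: 1373 (inert)
Total out = 3065 kmol; y_F = 251.4 / 3065 = 0.08202.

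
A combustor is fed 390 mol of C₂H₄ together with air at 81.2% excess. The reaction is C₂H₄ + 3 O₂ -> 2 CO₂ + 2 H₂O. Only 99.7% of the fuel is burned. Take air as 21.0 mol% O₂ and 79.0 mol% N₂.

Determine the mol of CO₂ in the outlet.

Stoichiometric O₂ = 3 × 390 = 1170 mol; O₂ fed = 1170 × 1.812 = 2120 mol.
N₂ fed = 2120 × 79/21 = 7975 mol.
Fuel reacted = 0.997 × 390 → ξ = 388.8 mol.
Outlet (n = n₀ + ν ξ):
  C₂H₄: 390 − 1(388.8) = 1.17
  O₂: 2120 − 3(388.8) = 953.5
  N₂: 7975 (inert)
  CO₂: 0 + 2(388.8) = 777.7
  H₂O: 0 + 2(388.8) = 777.7

778 mol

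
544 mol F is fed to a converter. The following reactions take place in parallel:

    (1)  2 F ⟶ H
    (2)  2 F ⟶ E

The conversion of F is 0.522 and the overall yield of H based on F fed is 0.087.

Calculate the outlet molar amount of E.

Yield of H: 1ξ₁ / 544 = 0.087 → ξ₁ = 47.33 mol.
Conversion of F: 2ξ₁ + 2ξ₂ = 0.522 × 544 = 284 → ξ₂ = 94.66 mol.
Outlet amounts (n = n₀ + Σ ν·ξ):
  F: 544 − 2(47.33) − 2(94.66) = 260
  H: 0 + 1(47.33) = 47.33
  E: 0 + 1(94.66) = 94.66

94.7 mol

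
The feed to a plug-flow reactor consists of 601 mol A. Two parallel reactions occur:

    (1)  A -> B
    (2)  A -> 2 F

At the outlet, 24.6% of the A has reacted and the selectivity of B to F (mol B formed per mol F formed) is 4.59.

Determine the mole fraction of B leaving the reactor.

Conversion of A: A consumed = 0.246 × 601 = 147.8 mol = 1ξ₁ + 1ξ₂.
Selectivity: 1ξ₁ / (2ξ₂) = 4.59 → ξ₁ = 9.18 ξ₂.
Substitute: (1·9.18 + 1) ξ₂ = 147.8 → ξ₂ = 14.52 mol, ξ₁ = 133.3 mol.
Outlet amounts (n = n₀ + Σ ν·ξ):
  A: 601 − 1(133.3) − 1(14.52) = 453.2
  B: 0 + 1(133.3) = 133.3
  F: 0 + 2(14.52) = 29.05
Total out = 615.5 mol; y_B = 133.3 / 615.5 = 0.2166.

0.217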